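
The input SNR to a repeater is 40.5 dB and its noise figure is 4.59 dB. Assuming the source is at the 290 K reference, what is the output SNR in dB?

By definition F = SNR_in/SNR_out, so in dB: SNR_out = SNR_in − NF
SNR_out = 40.5 − 4.59 = 35.91 dB

35.91 dB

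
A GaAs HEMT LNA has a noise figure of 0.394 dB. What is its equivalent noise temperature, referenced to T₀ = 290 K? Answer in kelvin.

F = 10^(0.394/10) = 1.09496
T_e = (F − 1)·T₀ = (1.09496 − 1) × 290 = 27.5 K

27.5 K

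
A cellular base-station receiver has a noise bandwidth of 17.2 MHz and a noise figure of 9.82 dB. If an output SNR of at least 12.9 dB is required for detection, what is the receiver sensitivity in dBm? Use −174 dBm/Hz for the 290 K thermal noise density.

−78.9 dBm

Sensitivity = −174 + 10 log₁₀(B) + NF + SNR_min
= −174 + 72.36 + 9.82 + 12.9
= −78.92 dBm → −78.9 dBm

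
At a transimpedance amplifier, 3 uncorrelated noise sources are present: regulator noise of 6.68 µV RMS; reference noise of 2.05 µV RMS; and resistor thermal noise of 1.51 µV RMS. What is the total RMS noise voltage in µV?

7.15 µV

Uncorrelated sources add in power (mean-square): V_tot = √(ΣV_i²)
V_tot = √[(6.68×10⁻⁶)² + (2.05×10⁻⁶)² + (1.51×10⁻⁶)²] = 7.15×10⁻⁶ V = 7.15 µV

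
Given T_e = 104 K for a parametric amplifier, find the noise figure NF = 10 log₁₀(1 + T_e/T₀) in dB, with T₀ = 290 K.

F = 1 + T_e/T₀ = 1 + 104/290 = 1.35862
NF = 10 log₁₀(1.35862) = 1.33 dB

1.33 dB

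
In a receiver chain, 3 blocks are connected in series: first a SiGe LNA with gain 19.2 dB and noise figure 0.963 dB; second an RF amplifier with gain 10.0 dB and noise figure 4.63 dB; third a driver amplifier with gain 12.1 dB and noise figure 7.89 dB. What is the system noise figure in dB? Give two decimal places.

1.06 dB

Convert to linear (a loss of L dB is a gain of −L dB): F_i = 10^(NF_i/10), G_i = 10^(G_i,dB/10)
  Stage 1: F_1 = 10^(0.963/10) = 1.248, G_1 = 10^(19.2/10) = 83.18
  Stage 2: F_2 = 10^(4.63/10) = 2.904, G_2 = 10^(10.0/10) = 10.00
  Stage 3: F_3 = 10^(7.89/10) = 6.152, G_3 = 10^(12.1/10) = 16.22
Friis cascade:
  F = 1.248 + (2.904 − 1)/83.18 + (6.152 − 1)/831.8 = 1.277
NF = 10 log₁₀(1.277) = 1.06 dB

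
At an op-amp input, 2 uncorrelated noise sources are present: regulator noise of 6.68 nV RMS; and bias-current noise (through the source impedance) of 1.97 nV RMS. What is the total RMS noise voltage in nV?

6.96 nV

Uncorrelated sources add in power (mean-square): V_tot = √(ΣV_i²)
V_tot = √[(6.68×10⁻⁹)² + (1.97×10⁻⁹)²] = 6.96×10⁻⁹ V = 6.96 nV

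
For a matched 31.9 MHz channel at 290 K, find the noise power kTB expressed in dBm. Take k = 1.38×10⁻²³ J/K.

−98.9 dBm

P_n = kTB = 1.38×10⁻²³ × 290 × 3.19×10⁷ = 1.28×10⁻¹³ W
In dBm: 10 log₁₀(1.28×10⁻¹³ / 10⁻³) = −98.9 dBm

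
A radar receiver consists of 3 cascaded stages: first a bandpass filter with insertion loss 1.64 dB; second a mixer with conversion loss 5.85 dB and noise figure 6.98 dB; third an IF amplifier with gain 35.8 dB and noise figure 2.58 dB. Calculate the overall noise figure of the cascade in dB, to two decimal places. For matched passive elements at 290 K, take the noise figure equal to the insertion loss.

Convert to linear (a loss of L dB is a gain of −L dB): F_i = 10^(NF_i/10), G_i = 10^(G_i,dB/10)
  Stage 1: F_1 = 10^(1.64/10) = 1.459, G_1 = 10^(−1.64/10) = 0.6855
  Stage 2: F_2 = 10^(6.98/10) = 4.989, G_2 = 10^(−5.85/10) = 0.2600
  Stage 3: F_3 = 10^(2.58/10) = 1.811, G_3 = 10^(35.8/10) = 3802
Friis cascade:
  F = 1.459 + (4.989 − 1)/0.6855 + (1.811 − 1)/0.1782 = 11.83
NF = 10 log₁₀(11.83) = 10.73 dB

10.73 dB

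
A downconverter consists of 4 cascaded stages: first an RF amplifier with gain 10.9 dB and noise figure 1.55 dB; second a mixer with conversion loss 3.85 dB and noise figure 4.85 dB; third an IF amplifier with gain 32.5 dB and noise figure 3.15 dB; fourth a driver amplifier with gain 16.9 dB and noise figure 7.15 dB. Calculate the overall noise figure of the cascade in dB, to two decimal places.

Convert to linear (a loss of L dB is a gain of −L dB): F_i = 10^(NF_i/10), G_i = 10^(G_i,dB/10)
  Stage 1: F_1 = 10^(1.55/10) = 1.429, G_1 = 10^(10.9/10) = 12.30
  Stage 2: F_2 = 10^(4.85/10) = 3.055, G_2 = 10^(−3.85/10) = 0.4121
  Stage 3: F_3 = 10^(3.15/10) = 2.065, G_3 = 10^(32.5/10) = 1778
  Stage 4: F_4 = 10^(7.15/10) = 5.188, G_4 = 10^(16.9/10) = 48.98
Friis cascade:
  F = 1.429 + (3.055 − 1)/12.30 + (2.065 − 1)/5.070 + (5.188 − 1)/9016 = 1.807
NF = 10 log₁₀(1.807) = 2.57 dB

2.57 dB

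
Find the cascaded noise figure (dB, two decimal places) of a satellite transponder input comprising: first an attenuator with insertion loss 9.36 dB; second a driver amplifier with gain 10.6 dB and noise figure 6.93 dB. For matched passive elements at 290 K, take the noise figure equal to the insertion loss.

16.29 dB

Convert to linear (a loss of L dB is a gain of −L dB): F_i = 10^(NF_i/10), G_i = 10^(G_i,dB/10)
  Stage 1: F_1 = 10^(9.36/10) = 8.630, G_1 = 10^(−9.36/10) = 0.1159
  Stage 2: F_2 = 10^(6.93/10) = 4.932, G_2 = 10^(10.6/10) = 11.48
Friis cascade:
  F = 8.630 + (4.932 − 1)/0.1159 = 42.56
NF = 10 log₁₀(42.56) = 16.29 dB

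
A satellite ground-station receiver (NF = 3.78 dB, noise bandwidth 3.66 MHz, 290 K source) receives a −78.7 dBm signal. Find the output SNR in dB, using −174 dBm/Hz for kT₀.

Noise floor: N = −174 + 10 log₁₀(B) + NF
10 log₁₀(3.66×10⁶) = 65.63 dB
N = −174 + 65.63 + 3.78 = −104.59 dBm
SNR = P_sig − N = −78.7 − (−104.59) = 25.89 dB → 25.9 dB

25.9 dB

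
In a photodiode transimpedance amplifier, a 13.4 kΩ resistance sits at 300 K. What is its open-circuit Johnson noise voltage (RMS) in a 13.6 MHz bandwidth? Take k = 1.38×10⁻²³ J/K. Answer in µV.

54.9 µV

V_n = √(4kTRB)
4kTRB = 4 × 1.38×10⁻²³ × 300 × 1.34×10⁴ × 1.36×10⁷ = 3.02×10⁻⁹ V²
V_n = √(3.02×10⁻⁹) = 5.49×10⁻⁵ V = 54.9 µV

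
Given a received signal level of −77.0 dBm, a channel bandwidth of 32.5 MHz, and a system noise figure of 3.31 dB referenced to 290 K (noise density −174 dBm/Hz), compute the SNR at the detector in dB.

18.6 dB

Noise floor: N = −174 + 10 log₁₀(B) + NF
10 log₁₀(3.25×10⁷) = 75.12 dB
N = −174 + 75.12 + 3.31 = −95.57 dBm
SNR = P_sig − N = −77.0 − (−95.57) = 18.57 dB → 18.6 dB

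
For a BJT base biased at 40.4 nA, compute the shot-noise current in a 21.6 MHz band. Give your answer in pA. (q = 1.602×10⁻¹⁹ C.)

529 pA

I_n = √(2qI·B)
2qI·B = 2 × 1.602×10⁻¹⁹ × 4.04×10⁻⁸ × 2.16×10⁷ = 2.80×10⁻¹⁹ A²
I_n = √(2.80×10⁻¹⁹) = 5.29×10⁻¹⁰ A = 529 pA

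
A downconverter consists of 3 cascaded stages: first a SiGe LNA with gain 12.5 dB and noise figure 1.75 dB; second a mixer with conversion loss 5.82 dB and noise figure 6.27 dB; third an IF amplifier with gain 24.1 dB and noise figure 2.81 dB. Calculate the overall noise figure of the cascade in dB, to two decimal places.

Convert to linear (a loss of L dB is a gain of −L dB): F_i = 10^(NF_i/10), G_i = 10^(G_i,dB/10)
  Stage 1: F_1 = 10^(1.75/10) = 1.496, G_1 = 10^(12.5/10) = 17.78
  Stage 2: F_2 = 10^(6.27/10) = 4.236, G_2 = 10^(−5.82/10) = 0.2618
  Stage 3: F_3 = 10^(2.81/10) = 1.910, G_3 = 10^(24.1/10) = 257.0
Friis cascade:
  F = 1.496 + (4.236 − 1)/17.78 + (1.910 − 1)/4.656 = 1.874
NF = 10 log₁₀(1.874) = 2.73 dB

2.73 dB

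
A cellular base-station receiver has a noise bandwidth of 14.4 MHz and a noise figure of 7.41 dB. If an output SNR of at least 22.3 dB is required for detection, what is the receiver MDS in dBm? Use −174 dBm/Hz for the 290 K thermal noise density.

−72.7 dBm

Sensitivity = −174 + 10 log₁₀(B) + NF + SNR_min
= −174 + 71.58 + 7.41 + 22.3
= −72.71 dBm → −72.7 dBm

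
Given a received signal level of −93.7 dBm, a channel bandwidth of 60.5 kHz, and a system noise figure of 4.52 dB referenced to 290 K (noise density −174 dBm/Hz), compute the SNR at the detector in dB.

Noise floor: N = −174 + 10 log₁₀(B) + NF
10 log₁₀(6.05×10⁴) = 47.82 dB
N = −174 + 47.82 + 4.52 = −121.66 dBm
SNR = P_sig − N = −93.7 − (−121.66) = 27.96 dB → 28.0 dB

28.0 dB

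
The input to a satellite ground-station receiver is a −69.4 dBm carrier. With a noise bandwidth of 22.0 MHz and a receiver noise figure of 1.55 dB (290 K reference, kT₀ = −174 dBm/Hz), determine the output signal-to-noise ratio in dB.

Noise floor: N = −174 + 10 log₁₀(B) + NF
10 log₁₀(2.20×10⁷) = 73.42 dB
N = −174 + 73.42 + 1.55 = −99.03 dBm
SNR = P_sig − N = −69.4 − (−99.03) = 29.63 dB → 29.6 dB

29.6 dB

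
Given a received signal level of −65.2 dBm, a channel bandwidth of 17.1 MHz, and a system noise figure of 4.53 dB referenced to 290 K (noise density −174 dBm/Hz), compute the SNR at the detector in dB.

31.9 dB

Noise floor: N = −174 + 10 log₁₀(B) + NF
10 log₁₀(1.71×10⁷) = 72.33 dB
N = −174 + 72.33 + 4.53 = −97.14 dBm
SNR = P_sig − N = −65.2 − (−97.14) = 31.94 dB → 31.9 dB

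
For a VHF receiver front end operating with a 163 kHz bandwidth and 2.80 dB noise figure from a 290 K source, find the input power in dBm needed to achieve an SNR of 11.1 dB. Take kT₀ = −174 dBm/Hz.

−108.0 dBm

Sensitivity = −174 + 10 log₁₀(B) + NF + SNR_min
= −174 + 52.12 + 2.80 + 11.1
= −107.98 dBm → −108.0 dBm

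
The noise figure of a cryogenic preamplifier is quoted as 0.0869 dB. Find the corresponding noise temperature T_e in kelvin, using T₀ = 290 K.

F = 10^(0.0869/10) = 1.02021
T_e = (F − 1)·T₀ = (1.02021 − 1) × 290 = 5.86 K

5.86 K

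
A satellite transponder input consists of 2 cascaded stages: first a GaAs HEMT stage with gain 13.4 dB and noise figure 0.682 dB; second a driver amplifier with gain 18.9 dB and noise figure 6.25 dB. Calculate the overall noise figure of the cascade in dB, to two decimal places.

1.20 dB

Convert to linear (a loss of L dB is a gain of −L dB): F_i = 10^(NF_i/10), G_i = 10^(G_i,dB/10)
  Stage 1: F_1 = 10^(0.682/10) = 1.170, G_1 = 10^(13.4/10) = 21.88
  Stage 2: F_2 = 10^(6.25/10) = 4.217, G_2 = 10^(18.9/10) = 77.62
Friis cascade:
  F = 1.170 + (4.217 − 1)/21.88 = 1.317
NF = 10 log₁₀(1.317) = 1.20 dB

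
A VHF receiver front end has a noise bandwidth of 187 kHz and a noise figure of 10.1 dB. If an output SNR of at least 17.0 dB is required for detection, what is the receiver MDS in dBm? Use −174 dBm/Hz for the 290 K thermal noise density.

Sensitivity = −174 + 10 log₁₀(B) + NF + SNR_min
= −174 + 52.72 + 10.1 + 17.0
= −94.18 dBm → −94.2 dBm

−94.2 dBm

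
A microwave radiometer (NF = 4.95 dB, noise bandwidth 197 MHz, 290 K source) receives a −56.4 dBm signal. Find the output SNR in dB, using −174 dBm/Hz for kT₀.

29.7 dB

Noise floor: N = −174 + 10 log₁₀(B) + NF
10 log₁₀(1.97×10⁸) = 82.94 dB
N = −174 + 82.94 + 4.95 = −86.11 dBm
SNR = P_sig − N = −56.4 − (−86.11) = 29.71 dB → 29.7 dB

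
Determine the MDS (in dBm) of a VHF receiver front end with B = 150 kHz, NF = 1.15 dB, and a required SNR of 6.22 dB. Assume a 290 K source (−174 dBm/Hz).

−114.9 dBm

Sensitivity = −174 + 10 log₁₀(B) + NF + SNR_min
= −174 + 51.76 + 1.15 + 6.22
= −114.87 dBm → −114.9 dBm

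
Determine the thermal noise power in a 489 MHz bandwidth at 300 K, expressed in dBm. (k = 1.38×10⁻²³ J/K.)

−86.9 dBm

P_n = kTB = 1.38×10⁻²³ × 300 × 4.89×10⁸ = 2.02×10⁻¹² W
In dBm: 10 log₁₀(2.02×10⁻¹² / 10⁻³) = −86.9 dBm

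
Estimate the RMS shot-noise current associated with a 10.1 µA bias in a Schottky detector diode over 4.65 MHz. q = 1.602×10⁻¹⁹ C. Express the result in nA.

3.88 nA

I_n = √(2qI·B)
2qI·B = 2 × 1.602×10⁻¹⁹ × 1.01×10⁻⁵ × 4.65×10⁶ = 1.50×10⁻¹⁷ A²
I_n = √(1.50×10⁻¹⁷) = 3.88×10⁻⁹ A = 3.88 nA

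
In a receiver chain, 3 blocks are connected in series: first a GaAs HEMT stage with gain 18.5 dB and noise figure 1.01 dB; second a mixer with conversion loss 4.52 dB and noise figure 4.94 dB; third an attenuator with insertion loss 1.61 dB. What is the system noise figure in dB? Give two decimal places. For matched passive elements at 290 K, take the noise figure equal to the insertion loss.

Convert to linear (a loss of L dB is a gain of −L dB): F_i = 10^(NF_i/10), G_i = 10^(G_i,dB/10)
  Stage 1: F_1 = 10^(1.01/10) = 1.262, G_1 = 10^(18.5/10) = 70.79
  Stage 2: F_2 = 10^(4.94/10) = 3.119, G_2 = 10^(−4.52/10) = 0.3532
  Stage 3: F_3 = 10^(1.61/10) = 1.449, G_3 = 10^(−1.61/10) = 0.6902
Friis cascade:
  F = 1.262 + (3.119 − 1)/70.79 + (1.449 − 1)/25.00 = 1.310
NF = 10 log₁₀(1.310) = 1.17 dB

1.17 dB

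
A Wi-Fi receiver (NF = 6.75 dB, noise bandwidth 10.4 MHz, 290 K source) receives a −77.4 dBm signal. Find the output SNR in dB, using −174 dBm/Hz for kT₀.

Noise floor: N = −174 + 10 log₁₀(B) + NF
10 log₁₀(1.04×10⁷) = 70.17 dB
N = −174 + 70.17 + 6.75 = −97.08 dBm
SNR = P_sig − N = −77.4 − (−97.08) = 19.68 dB → 19.7 dB

19.7 dB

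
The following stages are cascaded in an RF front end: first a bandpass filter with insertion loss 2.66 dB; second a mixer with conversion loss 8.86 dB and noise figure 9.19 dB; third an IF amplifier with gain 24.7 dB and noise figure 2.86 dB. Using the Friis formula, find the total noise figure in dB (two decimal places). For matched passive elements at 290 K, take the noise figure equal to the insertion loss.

Convert to linear (a loss of L dB is a gain of −L dB): F_i = 10^(NF_i/10), G_i = 10^(G_i,dB/10)
  Stage 1: F_1 = 10^(2.66/10) = 1.845, G_1 = 10^(−2.66/10) = 0.5420
  Stage 2: F_2 = 10^(9.19/10) = 8.299, G_2 = 10^(−8.86/10) = 0.1300
  Stage 3: F_3 = 10^(2.86/10) = 1.932, G_3 = 10^(24.7/10) = 295.1
Friis cascade:
  F = 1.845 + (8.299 − 1)/0.5420 + (1.932 − 1)/0.07047 = 28.54
NF = 10 log₁₀(28.54) = 14.55 dB

14.55 dB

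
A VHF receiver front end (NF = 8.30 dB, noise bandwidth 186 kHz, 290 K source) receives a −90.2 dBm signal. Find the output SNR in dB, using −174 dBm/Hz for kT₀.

Noise floor: N = −174 + 10 log₁₀(B) + NF
10 log₁₀(1.86×10⁵) = 52.7 dB
N = −174 + 52.7 + 8.30 = −113.00 dBm
SNR = P_sig − N = −90.2 − (−113.00) = 22.80 dB → 22.8 dB

22.8 dB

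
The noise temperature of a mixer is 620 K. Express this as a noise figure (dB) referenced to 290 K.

F = 1 + T_e/T₀ = 1 + 620/290 = 3.13793
NF = 10 log₁₀(3.13793) = 4.97 dB

4.97 dB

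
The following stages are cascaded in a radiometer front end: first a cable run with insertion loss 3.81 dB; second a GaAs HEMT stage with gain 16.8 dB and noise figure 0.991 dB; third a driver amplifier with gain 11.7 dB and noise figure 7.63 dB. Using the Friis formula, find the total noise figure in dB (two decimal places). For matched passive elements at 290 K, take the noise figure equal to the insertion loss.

5.13 dB

Convert to linear (a loss of L dB is a gain of −L dB): F_i = 10^(NF_i/10), G_i = 10^(G_i,dB/10)
  Stage 1: F_1 = 10^(3.81/10) = 2.404, G_1 = 10^(−3.81/10) = 0.4159
  Stage 2: F_2 = 10^(0.991/10) = 1.256, G_2 = 10^(16.8/10) = 47.86
  Stage 3: F_3 = 10^(7.63/10) = 5.794, G_3 = 10^(11.7/10) = 14.79
Friis cascade:
  F = 2.404 + (1.256 − 1)/0.4159 + (5.794 − 1)/19.91 = 3.261
NF = 10 log₁₀(3.261) = 5.13 dB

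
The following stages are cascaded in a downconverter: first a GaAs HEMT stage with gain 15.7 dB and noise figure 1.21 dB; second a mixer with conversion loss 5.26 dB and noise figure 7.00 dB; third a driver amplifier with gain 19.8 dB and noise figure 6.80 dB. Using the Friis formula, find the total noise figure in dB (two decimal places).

Convert to linear (a loss of L dB is a gain of −L dB): F_i = 10^(NF_i/10), G_i = 10^(G_i,dB/10)
  Stage 1: F_1 = 10^(1.21/10) = 1.321, G_1 = 10^(15.7/10) = 37.15
  Stage 2: F_2 = 10^(7.00/10) = 5.012, G_2 = 10^(−5.26/10) = 0.2979
  Stage 3: F_3 = 10^(6.80/10) = 4.786, G_3 = 10^(19.8/10) = 95.50
Friis cascade:
  F = 1.321 + (5.012 − 1)/37.15 + (4.786 − 1)/11.07 = 1.771
NF = 10 log₁₀(1.771) = 2.48 dB

2.48 dB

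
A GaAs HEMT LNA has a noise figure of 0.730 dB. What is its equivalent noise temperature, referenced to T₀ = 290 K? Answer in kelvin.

F = 10^(0.730/10) = 1.18304
T_e = (F − 1)·T₀ = (1.18304 − 1) × 290 = 53.1 K

53.1 K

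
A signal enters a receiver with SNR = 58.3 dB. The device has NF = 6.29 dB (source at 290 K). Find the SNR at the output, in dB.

52.01 dB

By definition F = SNR_in/SNR_out, so in dB: SNR_out = SNR_in − NF
SNR_out = 58.3 − 6.29 = 52.01 dB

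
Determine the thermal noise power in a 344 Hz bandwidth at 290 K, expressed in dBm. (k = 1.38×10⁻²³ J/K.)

−148.6 dBm

P_n = kTB = 1.38×10⁻²³ × 290 × 3.44×10² = 1.38×10⁻¹⁸ W
In dBm: 10 log₁₀(1.38×10⁻¹⁸ / 10⁻³) = −148.6 dBm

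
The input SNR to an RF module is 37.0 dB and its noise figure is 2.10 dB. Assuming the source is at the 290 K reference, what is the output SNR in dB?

34.90 dB

By definition F = SNR_in/SNR_out, so in dB: SNR_out = SNR_in − NF
SNR_out = 37.0 − 2.10 = 34.90 dB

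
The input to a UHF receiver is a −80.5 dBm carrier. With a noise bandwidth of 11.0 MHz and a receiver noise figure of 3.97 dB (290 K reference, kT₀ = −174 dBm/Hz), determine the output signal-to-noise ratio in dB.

19.1 dB

Noise floor: N = −174 + 10 log₁₀(B) + NF
10 log₁₀(1.10×10⁷) = 70.41 dB
N = −174 + 70.41 + 3.97 = −99.62 dBm
SNR = P_sig − N = −80.5 − (−99.62) = 19.12 dB → 19.1 dB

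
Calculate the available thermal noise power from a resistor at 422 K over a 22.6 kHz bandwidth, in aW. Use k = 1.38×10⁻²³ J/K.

132 aW

P_n = kTB = 1.38×10⁻²³ × 422 × 2.26×10⁴ = 1.32×10⁻¹⁶ W = 132 aW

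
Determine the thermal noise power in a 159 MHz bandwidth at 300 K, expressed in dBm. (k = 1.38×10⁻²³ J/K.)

−91.8 dBm

P_n = kTB = 1.38×10⁻²³ × 300 × 1.59×10⁸ = 6.58×10⁻¹³ W
In dBm: 10 log₁₀(6.58×10⁻¹³ / 10⁻³) = −91.8 dBm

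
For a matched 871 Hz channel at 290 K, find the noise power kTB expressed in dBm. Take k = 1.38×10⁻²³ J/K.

−144.6 dBm

P_n = kTB = 1.38×10⁻²³ × 290 × 8.71×10² = 3.49×10⁻¹⁸ W
In dBm: 10 log₁₀(3.49×10⁻¹⁸ / 10⁻³) = −144.6 dBm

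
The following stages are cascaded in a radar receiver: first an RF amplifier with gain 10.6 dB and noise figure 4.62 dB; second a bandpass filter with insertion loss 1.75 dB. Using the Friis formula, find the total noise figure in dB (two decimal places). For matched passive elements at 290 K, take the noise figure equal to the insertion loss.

4.68 dB

Convert to linear (a loss of L dB is a gain of −L dB): F_i = 10^(NF_i/10), G_i = 10^(G_i,dB/10)
  Stage 1: F_1 = 10^(4.62/10) = 2.897, G_1 = 10^(10.6/10) = 11.48
  Stage 2: F_2 = 10^(1.75/10) = 1.496, G_2 = 10^(−1.75/10) = 0.6683
Friis cascade:
  F = 2.897 + (1.496 − 1)/11.48 = 2.941
NF = 10 log₁₀(2.941) = 4.68 dB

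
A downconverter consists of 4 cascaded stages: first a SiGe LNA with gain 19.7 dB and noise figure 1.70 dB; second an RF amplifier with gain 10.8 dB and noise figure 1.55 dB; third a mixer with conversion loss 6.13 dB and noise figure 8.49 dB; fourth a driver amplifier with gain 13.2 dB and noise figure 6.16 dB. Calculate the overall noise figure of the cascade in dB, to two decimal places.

Convert to linear (a loss of L dB is a gain of −L dB): F_i = 10^(NF_i/10), G_i = 10^(G_i,dB/10)
  Stage 1: F_1 = 10^(1.70/10) = 1.479, G_1 = 10^(19.7/10) = 93.33
  Stage 2: F_2 = 10^(1.55/10) = 1.429, G_2 = 10^(10.8/10) = 12.02
  Stage 3: F_3 = 10^(8.49/10) = 7.063, G_3 = 10^(−6.13/10) = 0.2438
  Stage 4: F_4 = 10^(6.16/10) = 4.130, G_4 = 10^(13.2/10) = 20.89
Friis cascade:
  F = 1.479 + (1.429 − 1)/93.33 + (7.063 − 1)/1122 + (4.130 − 1)/273.5 = 1.501
NF = 10 log₁₀(1.501) = 1.76 dB

1.76 dB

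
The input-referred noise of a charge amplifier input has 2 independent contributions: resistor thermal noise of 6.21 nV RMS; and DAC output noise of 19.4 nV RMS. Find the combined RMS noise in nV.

20.4 nV

Uncorrelated sources add in power (mean-square): V_tot = √(ΣV_i²)
V_tot = √[(6.21×10⁻⁹)² + (1.94×10⁻⁸)²] = 2.04×10⁻⁸ V = 20.4 nV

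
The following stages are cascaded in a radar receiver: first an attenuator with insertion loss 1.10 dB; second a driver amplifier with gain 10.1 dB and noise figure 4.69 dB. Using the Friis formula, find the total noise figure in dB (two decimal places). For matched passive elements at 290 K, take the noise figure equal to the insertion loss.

Convert to linear (a loss of L dB is a gain of −L dB): F_i = 10^(NF_i/10), G_i = 10^(G_i,dB/10)
  Stage 1: F_1 = 10^(1.10/10) = 1.288, G_1 = 10^(−1.10/10) = 0.7762
  Stage 2: F_2 = 10^(4.69/10) = 2.944, G_2 = 10^(10.1/10) = 10.23
Friis cascade:
  F = 1.288 + (2.944 − 1)/0.7762 = 3.793
NF = 10 log₁₀(3.793) = 5.79 dB

5.79 dB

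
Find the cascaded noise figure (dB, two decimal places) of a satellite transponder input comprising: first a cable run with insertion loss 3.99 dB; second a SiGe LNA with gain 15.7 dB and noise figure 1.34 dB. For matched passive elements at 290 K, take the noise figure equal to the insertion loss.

5.33 dB

Convert to linear (a loss of L dB is a gain of −L dB): F_i = 10^(NF_i/10), G_i = 10^(G_i,dB/10)
  Stage 1: F_1 = 10^(3.99/10) = 2.506, G_1 = 10^(−3.99/10) = 0.3990
  Stage 2: F_2 = 10^(1.34/10) = 1.361, G_2 = 10^(15.7/10) = 37.15
Friis cascade:
  F = 2.506 + (1.361 − 1)/0.3990 = 3.412
NF = 10 log₁₀(3.412) = 5.33 dB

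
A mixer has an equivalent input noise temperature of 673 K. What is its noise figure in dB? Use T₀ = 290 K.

F = 1 + T_e/T₀ = 1 + 673/290 = 3.32069
NF = 10 log₁₀(3.32069) = 5.21 dB

5.21 dB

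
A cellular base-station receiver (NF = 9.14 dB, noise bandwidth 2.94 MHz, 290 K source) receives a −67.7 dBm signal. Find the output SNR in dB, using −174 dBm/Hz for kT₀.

Noise floor: N = −174 + 10 log₁₀(B) + NF
10 log₁₀(2.94×10⁶) = 64.68 dB
N = −174 + 64.68 + 9.14 = −100.18 dBm
SNR = P_sig − N = −67.7 − (−100.18) = 32.48 dB → 32.5 dB

32.5 dB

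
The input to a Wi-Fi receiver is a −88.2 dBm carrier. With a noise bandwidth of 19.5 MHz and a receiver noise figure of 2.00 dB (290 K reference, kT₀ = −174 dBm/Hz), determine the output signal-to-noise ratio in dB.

10.9 dB

Noise floor: N = −174 + 10 log₁₀(B) + NF
10 log₁₀(1.95×10⁷) = 72.9 dB
N = −174 + 72.9 + 2.00 = −99.10 dBm
SNR = P_sig − N = −88.2 − (−99.10) = 10.90 dB → 10.9 dB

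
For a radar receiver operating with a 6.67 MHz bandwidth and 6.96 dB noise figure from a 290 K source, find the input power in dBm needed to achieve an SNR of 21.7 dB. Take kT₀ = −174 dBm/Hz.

Sensitivity = −174 + 10 log₁₀(B) + NF + SNR_min
= −174 + 68.24 + 6.96 + 21.7
= −77.10 dBm → −77.1 dBm

−77.1 dBm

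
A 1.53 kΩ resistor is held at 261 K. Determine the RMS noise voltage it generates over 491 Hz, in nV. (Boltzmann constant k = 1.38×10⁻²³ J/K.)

V_n = √(4kTRB)
4kTRB = 4 × 1.38×10⁻²³ × 261 × 1.53×10³ × 4.91×10² = 1.08×10⁻¹⁴ V²
V_n = √(1.08×10⁻¹⁴) = 1.04×10⁻⁷ V = 104 nV

104 nV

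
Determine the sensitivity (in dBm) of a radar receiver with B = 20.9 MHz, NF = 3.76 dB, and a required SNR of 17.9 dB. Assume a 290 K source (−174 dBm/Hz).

Sensitivity = −174 + 10 log₁₀(B) + NF + SNR_min
= −174 + 73.2 + 3.76 + 17.9
= −79.14 dBm → −79.1 dBm

−79.1 dBm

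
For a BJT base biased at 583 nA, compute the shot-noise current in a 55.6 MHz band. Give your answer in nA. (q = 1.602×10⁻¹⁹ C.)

I_n = √(2qI·B)
2qI·B = 2 × 1.602×10⁻¹⁹ × 5.83×10⁻⁷ × 5.56×10⁷ = 1.04×10⁻¹⁷ A²
I_n = √(1.04×10⁻¹⁷) = 3.22×10⁻⁹ A = 3.22 nA

3.22 nA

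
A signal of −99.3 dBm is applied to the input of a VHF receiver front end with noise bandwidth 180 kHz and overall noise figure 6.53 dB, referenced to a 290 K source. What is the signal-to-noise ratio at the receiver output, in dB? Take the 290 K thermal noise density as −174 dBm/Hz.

Noise floor: N = −174 + 10 log₁₀(B) + NF
10 log₁₀(1.80×10⁵) = 52.55 dB
N = −174 + 52.55 + 6.53 = −114.92 dBm
SNR = P_sig − N = −99.3 − (−114.92) = 15.62 dB → 15.6 dB

15.6 dB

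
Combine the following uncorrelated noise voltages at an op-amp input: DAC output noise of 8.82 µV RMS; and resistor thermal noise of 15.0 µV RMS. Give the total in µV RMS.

17.4 µV

Uncorrelated sources add in power (mean-square): V_tot = √(ΣV_i²)
V_tot = √[(8.82×10⁻⁶)² + (1.50×10⁻⁵)²] = 1.74×10⁻⁵ V = 17.4 µV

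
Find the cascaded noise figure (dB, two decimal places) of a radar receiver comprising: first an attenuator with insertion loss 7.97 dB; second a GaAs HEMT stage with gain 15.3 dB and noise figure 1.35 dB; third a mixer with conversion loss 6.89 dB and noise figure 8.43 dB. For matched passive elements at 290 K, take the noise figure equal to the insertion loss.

9.85 dB

Convert to linear (a loss of L dB is a gain of −L dB): F_i = 10^(NF_i/10), G_i = 10^(G_i,dB/10)
  Stage 1: F_1 = 10^(7.97/10) = 6.266, G_1 = 10^(−7.97/10) = 0.1596
  Stage 2: F_2 = 10^(1.35/10) = 1.365, G_2 = 10^(15.3/10) = 33.88
  Stage 3: F_3 = 10^(8.43/10) = 6.966, G_3 = 10^(−6.89/10) = 0.2046
Friis cascade:
  F = 6.266 + (1.365 − 1)/0.1596 + (6.966 − 1)/5.408 = 9.654
NF = 10 log₁₀(9.654) = 9.85 dB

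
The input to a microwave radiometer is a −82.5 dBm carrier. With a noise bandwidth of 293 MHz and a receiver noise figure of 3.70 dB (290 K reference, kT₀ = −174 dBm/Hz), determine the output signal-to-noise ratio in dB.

3.1 dB

Noise floor: N = −174 + 10 log₁₀(B) + NF
10 log₁₀(2.93×10⁸) = 84.67 dB
N = −174 + 84.67 + 3.70 = −85.63 dBm
SNR = P_sig − N = −82.5 − (−85.63) = 3.13 dB → 3.1 dB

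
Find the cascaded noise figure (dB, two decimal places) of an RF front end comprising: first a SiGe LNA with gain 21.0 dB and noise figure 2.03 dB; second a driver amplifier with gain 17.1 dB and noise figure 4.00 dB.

Convert to linear (a loss of L dB is a gain of −L dB): F_i = 10^(NF_i/10), G_i = 10^(G_i,dB/10)
  Stage 1: F_1 = 10^(2.03/10) = 1.596, G_1 = 10^(21.0/10) = 125.9
  Stage 2: F_2 = 10^(4.00/10) = 2.512, G_2 = 10^(17.1/10) = 51.29
Friis cascade:
  F = 1.596 + (2.512 − 1)/125.9 = 1.608
NF = 10 log₁₀(1.608) = 2.06 dB

2.06 dB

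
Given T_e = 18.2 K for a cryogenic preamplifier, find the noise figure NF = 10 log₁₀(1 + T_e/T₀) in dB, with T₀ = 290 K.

0.264 dB

F = 1 + T_e/T₀ = 1 + 18.2/290 = 1.06276
NF = 10 log₁₀(1.06276) = 0.264 dB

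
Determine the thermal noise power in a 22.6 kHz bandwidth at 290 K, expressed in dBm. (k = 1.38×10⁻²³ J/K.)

−130.4 dBm

P_n = kTB = 1.38×10⁻²³ × 290 × 2.26×10⁴ = 9.04×10⁻¹⁷ W
In dBm: 10 log₁₀(9.04×10⁻¹⁷ / 10⁻³) = −130.4 dBm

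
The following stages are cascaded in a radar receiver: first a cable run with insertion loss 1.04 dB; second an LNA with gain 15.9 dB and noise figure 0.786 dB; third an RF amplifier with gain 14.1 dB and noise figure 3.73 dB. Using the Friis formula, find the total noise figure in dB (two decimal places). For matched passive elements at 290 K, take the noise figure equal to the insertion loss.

1.95 dB

Convert to linear (a loss of L dB is a gain of −L dB): F_i = 10^(NF_i/10), G_i = 10^(G_i,dB/10)
  Stage 1: F_1 = 10^(1.04/10) = 1.271, G_1 = 10^(−1.04/10) = 0.7870
  Stage 2: F_2 = 10^(0.786/10) = 1.198, G_2 = 10^(15.9/10) = 38.90
  Stage 3: F_3 = 10^(3.73/10) = 2.360, G_3 = 10^(14.1/10) = 25.70
Friis cascade:
  F = 1.271 + (1.198 − 1)/0.7870 + (2.360 − 1)/30.62 = 1.567
NF = 10 log₁₀(1.567) = 1.95 dB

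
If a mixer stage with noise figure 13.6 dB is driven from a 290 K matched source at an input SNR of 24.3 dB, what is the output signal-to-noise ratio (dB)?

By definition F = SNR_in/SNR_out, so in dB: SNR_out = SNR_in − NF
SNR_out = 24.3 − 13.6 = 10.7 dB

10.7 dB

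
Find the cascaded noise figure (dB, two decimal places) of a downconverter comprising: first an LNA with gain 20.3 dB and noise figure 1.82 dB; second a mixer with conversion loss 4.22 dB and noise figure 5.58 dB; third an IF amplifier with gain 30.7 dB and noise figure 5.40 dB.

2.06 dB

Convert to linear (a loss of L dB is a gain of −L dB): F_i = 10^(NF_i/10), G_i = 10^(G_i,dB/10)
  Stage 1: F_1 = 10^(1.82/10) = 1.521, G_1 = 10^(20.3/10) = 107.2
  Stage 2: F_2 = 10^(5.58/10) = 3.614, G_2 = 10^(−4.22/10) = 0.3784
  Stage 3: F_3 = 10^(5.40/10) = 3.467, G_3 = 10^(30.7/10) = 1175
Friis cascade:
  F = 1.521 + (3.614 − 1)/107.2 + (3.467 − 1)/40.55 = 1.606
NF = 10 log₁₀(1.606) = 2.06 dB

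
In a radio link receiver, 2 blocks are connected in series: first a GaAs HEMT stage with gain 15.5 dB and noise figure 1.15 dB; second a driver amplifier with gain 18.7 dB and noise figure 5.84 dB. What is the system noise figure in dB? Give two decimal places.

1.41 dB

Convert to linear (a loss of L dB is a gain of −L dB): F_i = 10^(NF_i/10), G_i = 10^(G_i,dB/10)
  Stage 1: F_1 = 10^(1.15/10) = 1.303, G_1 = 10^(15.5/10) = 35.48
  Stage 2: F_2 = 10^(5.84/10) = 3.837, G_2 = 10^(18.7/10) = 74.13
Friis cascade:
  F = 1.303 + (3.837 − 1)/35.48 = 1.383
NF = 10 log₁₀(1.383) = 1.41 dB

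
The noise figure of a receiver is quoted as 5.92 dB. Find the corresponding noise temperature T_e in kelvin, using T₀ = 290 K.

843 K

F = 10^(5.92/10) = 3.90841
T_e = (F − 1)·T₀ = (3.90841 − 1) × 290 = 843 K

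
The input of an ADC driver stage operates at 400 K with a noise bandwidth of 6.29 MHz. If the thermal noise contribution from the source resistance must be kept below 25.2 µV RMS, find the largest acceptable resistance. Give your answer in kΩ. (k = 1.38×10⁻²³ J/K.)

Johnson–Nyquist: V_n = √(4kTRB) ⇒ R = V_n² / (4kTB)
4kTB = 4 × 1.38×10⁻²³ × 400 × 6.29×10⁶ = 1.39×10⁻¹³
R = (2.52×10⁻⁵)² / 1.39×10⁻¹³ = 4.57×10³ Ω = 4.57 kΩ

4.57 kΩ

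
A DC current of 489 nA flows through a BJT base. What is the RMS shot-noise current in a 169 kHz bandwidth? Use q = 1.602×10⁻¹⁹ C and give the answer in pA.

I_n = √(2qI·B)
2qI·B = 2 × 1.602×10⁻¹⁹ × 4.89×10⁻⁷ × 1.69×10⁵ = 2.65×10⁻²⁰ A²
I_n = √(2.65×10⁻²⁰) = 1.63×10⁻¹⁰ A = 163 pA

163 pA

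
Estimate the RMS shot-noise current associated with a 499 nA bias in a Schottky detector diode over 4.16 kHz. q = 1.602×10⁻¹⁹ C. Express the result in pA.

25.8 pA

I_n = √(2qI·B)
2qI·B = 2 × 1.602×10⁻¹⁹ × 4.99×10⁻⁷ × 4.16×10³ = 6.65×10⁻²² A²
I_n = √(6.65×10⁻²²) = 2.58×10⁻¹¹ A = 25.8 pA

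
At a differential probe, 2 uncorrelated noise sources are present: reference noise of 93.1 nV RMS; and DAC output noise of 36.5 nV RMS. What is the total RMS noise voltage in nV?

100 nV

Uncorrelated sources add in power (mean-square): V_tot = √(ΣV_i²)
V_tot = √[(9.31×10⁻⁸)² + (3.65×10⁻⁸)²] = 1.00×10⁻⁷ V = 100 nV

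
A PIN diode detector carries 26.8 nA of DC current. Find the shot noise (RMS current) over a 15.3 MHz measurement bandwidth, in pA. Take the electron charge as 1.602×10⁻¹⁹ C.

362 pA

I_n = √(2qI·B)
2qI·B = 2 × 1.602×10⁻¹⁹ × 2.68×10⁻⁸ × 1.53×10⁷ = 1.31×10⁻¹⁹ A²
I_n = √(1.31×10⁻¹⁹) = 3.62×10⁻¹⁰ A = 362 pA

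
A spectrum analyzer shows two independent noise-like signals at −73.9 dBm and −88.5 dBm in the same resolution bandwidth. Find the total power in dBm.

−73.8 dBm

Convert to linear, add, convert back:
P₁ = 4.07×10⁻¹¹ W, P₂ = 1.41×10⁻¹² W
P_tot = 4.22×10⁻¹¹ W → 10 log₁₀(P_tot / 10⁻³) = −73.8 dBm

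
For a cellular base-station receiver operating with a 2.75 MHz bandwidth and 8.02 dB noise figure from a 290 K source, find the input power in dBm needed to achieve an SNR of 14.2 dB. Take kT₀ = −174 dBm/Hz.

Sensitivity = −174 + 10 log₁₀(B) + NF + SNR_min
= −174 + 64.39 + 8.02 + 14.2
= −87.39 dBm → −87.4 dBm

−87.4 dBm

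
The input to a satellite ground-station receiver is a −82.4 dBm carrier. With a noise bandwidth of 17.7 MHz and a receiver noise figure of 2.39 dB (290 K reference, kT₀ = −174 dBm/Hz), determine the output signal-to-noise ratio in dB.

Noise floor: N = −174 + 10 log₁₀(B) + NF
10 log₁₀(1.77×10⁷) = 72.48 dB
N = −174 + 72.48 + 2.39 = −99.13 dBm
SNR = P_sig − N = −82.4 − (−99.13) = 16.73 dB → 16.7 dB

16.7 dB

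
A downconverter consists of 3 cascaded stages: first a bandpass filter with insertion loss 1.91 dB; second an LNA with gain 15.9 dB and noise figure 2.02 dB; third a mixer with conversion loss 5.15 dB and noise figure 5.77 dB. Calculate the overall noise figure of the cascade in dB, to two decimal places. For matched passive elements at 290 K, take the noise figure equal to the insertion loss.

Convert to linear (a loss of L dB is a gain of −L dB): F_i = 10^(NF_i/10), G_i = 10^(G_i,dB/10)
  Stage 1: F_1 = 10^(1.91/10) = 1.552, G_1 = 10^(−1.91/10) = 0.6442
  Stage 2: F_2 = 10^(2.02/10) = 1.592, G_2 = 10^(15.9/10) = 38.90
  Stage 3: F_3 = 10^(5.77/10) = 3.776, G_3 = 10^(−5.15/10) = 0.3055
Friis cascade:
  F = 1.552 + (1.592 − 1)/0.6442 + (3.776 − 1)/25.06 = 2.582
NF = 10 log₁₀(2.582) = 4.12 dB

4.12 dB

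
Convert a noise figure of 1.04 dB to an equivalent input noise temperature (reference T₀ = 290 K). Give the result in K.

78.5 K

F = 10^(1.04/10) = 1.27057
T_e = (F − 1)·T₀ = (1.27057 − 1) × 290 = 78.5 K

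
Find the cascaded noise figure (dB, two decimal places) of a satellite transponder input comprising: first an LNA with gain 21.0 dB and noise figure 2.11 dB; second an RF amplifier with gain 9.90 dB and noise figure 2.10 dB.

2.12 dB

Convert to linear (a loss of L dB is a gain of −L dB): F_i = 10^(NF_i/10), G_i = 10^(G_i,dB/10)
  Stage 1: F_1 = 10^(2.11/10) = 1.626, G_1 = 10^(21.0/10) = 125.9
  Stage 2: F_2 = 10^(2.10/10) = 1.622, G_2 = 10^(9.90/10) = 9.772
Friis cascade:
  F = 1.626 + (1.622 − 1)/125.9 = 1.630
NF = 10 log₁₀(1.630) = 2.12 dB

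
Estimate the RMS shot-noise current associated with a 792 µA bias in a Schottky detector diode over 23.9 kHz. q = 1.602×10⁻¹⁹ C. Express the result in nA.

2.46 nA

I_n = √(2qI·B)
2qI·B = 2 × 1.602×10⁻¹⁹ × 7.92×10⁻⁴ × 2.39×10⁴ = 6.06×10⁻¹⁸ A²
I_n = √(6.06×10⁻¹⁸) = 2.46×10⁻⁹ A = 2.46 nA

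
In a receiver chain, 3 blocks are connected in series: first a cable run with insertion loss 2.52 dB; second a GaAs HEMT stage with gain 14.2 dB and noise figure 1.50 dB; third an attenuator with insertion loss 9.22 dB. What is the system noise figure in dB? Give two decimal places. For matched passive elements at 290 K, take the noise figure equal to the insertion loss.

4.80 dB

Convert to linear (a loss of L dB is a gain of −L dB): F_i = 10^(NF_i/10), G_i = 10^(G_i,dB/10)
  Stage 1: F_1 = 10^(2.52/10) = 1.786, G_1 = 10^(−2.52/10) = 0.5598
  Stage 2: F_2 = 10^(1.50/10) = 1.413, G_2 = 10^(14.2/10) = 26.30
  Stage 3: F_3 = 10^(9.22/10) = 8.356, G_3 = 10^(−9.22/10) = 0.1197
Friis cascade:
  F = 1.786 + (1.413 − 1)/0.5598 + (8.356 − 1)/14.72 = 3.023
NF = 10 log₁₀(3.023) = 4.80 dB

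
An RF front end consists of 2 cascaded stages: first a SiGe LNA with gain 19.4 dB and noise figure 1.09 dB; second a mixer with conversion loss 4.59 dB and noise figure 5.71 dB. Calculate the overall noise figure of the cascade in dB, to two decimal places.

1.19 dB

Convert to linear (a loss of L dB is a gain of −L dB): F_i = 10^(NF_i/10), G_i = 10^(G_i,dB/10)
  Stage 1: F_1 = 10^(1.09/10) = 1.285, G_1 = 10^(19.4/10) = 87.10
  Stage 2: F_2 = 10^(5.71/10) = 3.724, G_2 = 10^(−4.59/10) = 0.3475
Friis cascade:
  F = 1.285 + (3.724 − 1)/87.10 = 1.317
NF = 10 log₁₀(1.317) = 1.19 dB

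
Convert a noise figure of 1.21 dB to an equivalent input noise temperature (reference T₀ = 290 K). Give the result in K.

93.2 K

F = 10^(1.21/10) = 1.3213
T_e = (F − 1)·T₀ = (1.3213 − 1) × 290 = 93.2 K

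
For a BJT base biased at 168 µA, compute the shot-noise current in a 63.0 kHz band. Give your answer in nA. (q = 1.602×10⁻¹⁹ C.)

I_n = √(2qI·B)
2qI·B = 2 × 1.602×10⁻¹⁹ × 1.68×10⁻⁴ × 6.30×10⁴ = 3.39×10⁻¹⁸ A²
I_n = √(3.39×10⁻¹⁸) = 1.84×10⁻⁹ A = 1.84 nA

1.84 nA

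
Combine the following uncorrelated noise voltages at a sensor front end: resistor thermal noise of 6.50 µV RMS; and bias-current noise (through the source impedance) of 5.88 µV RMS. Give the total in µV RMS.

8.76 µV

Uncorrelated sources add in power (mean-square): V_tot = √(ΣV_i²)
V_tot = √[(6.50×10⁻⁶)² + (5.88×10⁻⁶)²] = 8.76×10⁻⁶ V = 8.76 µV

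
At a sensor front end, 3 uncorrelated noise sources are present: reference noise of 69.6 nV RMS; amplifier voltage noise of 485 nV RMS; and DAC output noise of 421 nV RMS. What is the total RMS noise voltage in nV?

Uncorrelated sources add in power (mean-square): V_tot = √(ΣV_i²)
V_tot = √[(6.96×10⁻⁸)² + (4.85×10⁻⁷)² + (4.21×10⁻⁷)²] = 6.46×10⁻⁷ V = 646 nV

646 nV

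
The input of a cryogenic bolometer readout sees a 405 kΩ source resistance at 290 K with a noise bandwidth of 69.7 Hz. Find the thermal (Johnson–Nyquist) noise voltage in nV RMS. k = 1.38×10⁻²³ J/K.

672 nV

V_n = √(4kTRB)
4kTRB = 4 × 1.38×10⁻²³ × 290 × 4.05×10⁵ × 6.97×10¹ = 4.52×10⁻¹³ V²
V_n = √(4.52×10⁻¹³) = 6.72×10⁻⁷ V = 672 nV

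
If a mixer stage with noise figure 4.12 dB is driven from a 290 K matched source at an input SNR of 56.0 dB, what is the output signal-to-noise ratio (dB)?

By definition F = SNR_in/SNR_out, so in dB: SNR_out = SNR_in − NF
SNR_out = 56.0 − 4.12 = 51.88 dB

51.88 dB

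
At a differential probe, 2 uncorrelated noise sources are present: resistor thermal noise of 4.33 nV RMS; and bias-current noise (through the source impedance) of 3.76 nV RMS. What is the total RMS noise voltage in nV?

5.73 nV

Uncorrelated sources add in power (mean-square): V_tot = √(ΣV_i²)
V_tot = √[(4.33×10⁻⁹)² + (3.76×10⁻⁹)²] = 5.73×10⁻⁹ V = 5.73 nV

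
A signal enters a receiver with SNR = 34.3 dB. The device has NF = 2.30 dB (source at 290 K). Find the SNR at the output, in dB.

By definition F = SNR_in/SNR_out, so in dB: SNR_out = SNR_in − NF
SNR_out = 34.3 − 2.30 = 32.00 dB

32.00 dB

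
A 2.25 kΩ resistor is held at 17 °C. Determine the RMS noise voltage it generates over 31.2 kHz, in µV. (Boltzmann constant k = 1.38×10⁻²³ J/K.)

T = 17 °C + 273.15 = 290.15 K
V_n = √(4kTRB)
4kTRB = 4 × 1.38×10⁻²³ × 290.15 × 2.25×10³ × 3.12×10⁴ = 1.12×10⁻¹² V²
V_n = √(1.12×10⁻¹²) = 1.06×10⁻⁶ V = 1.06 µV

1.06 µV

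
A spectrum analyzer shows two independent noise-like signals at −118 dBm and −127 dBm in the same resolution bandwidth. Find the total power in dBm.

Convert to linear, add, convert back:
P₁ = 1.58×10⁻¹⁵ W, P₂ = 2.00×10⁻¹⁶ W
P_tot = 1.78×10⁻¹⁵ W → 10 log₁₀(P_tot / 10⁻³) = −117.5 dBm

−117.5 dBm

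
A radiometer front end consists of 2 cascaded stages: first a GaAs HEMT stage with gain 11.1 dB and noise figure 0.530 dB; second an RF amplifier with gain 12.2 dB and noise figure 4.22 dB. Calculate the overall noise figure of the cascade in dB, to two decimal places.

0.99 dB

Convert to linear (a loss of L dB is a gain of −L dB): F_i = 10^(NF_i/10), G_i = 10^(G_i,dB/10)
  Stage 1: F_1 = 10^(0.530/10) = 1.130, G_1 = 10^(11.1/10) = 12.88
  Stage 2: F_2 = 10^(4.22/10) = 2.642, G_2 = 10^(12.2/10) = 16.60
Friis cascade:
  F = 1.130 + (2.642 − 1)/12.88 = 1.257
NF = 10 log₁₀(1.257) = 0.99 dB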